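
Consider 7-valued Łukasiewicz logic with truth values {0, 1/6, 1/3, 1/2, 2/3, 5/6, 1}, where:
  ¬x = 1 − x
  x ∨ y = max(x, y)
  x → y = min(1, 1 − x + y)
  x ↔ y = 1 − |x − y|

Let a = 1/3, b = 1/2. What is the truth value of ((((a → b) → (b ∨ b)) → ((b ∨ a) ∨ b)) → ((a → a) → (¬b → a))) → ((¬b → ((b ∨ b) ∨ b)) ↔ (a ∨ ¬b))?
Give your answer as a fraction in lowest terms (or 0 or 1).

2/3

a → b = 1/3 → 1/2 = 1
b ∨ b = 1/2 ∨ 1/2 = 1/2
(a → b) → (b ∨ b) = 1 → 1/2 = 1/2
b ∨ a = 1/2 ∨ 1/3 = 1/2
(b ∨ a) ∨ b = 1/2 ∨ 1/2 = 1/2
((a → b) → (b ∨ b)) → ((b ∨ a) ∨ b) = 1/2 → 1/2 = 1
a → a = 1/3 → 1/3 = 1
¬b = ¬1/2 = 1/2
¬b → a = 1/2 → 1/3 = 5/6
(a → a) → (¬b → a) = 1 → 5/6 = 5/6
(((a → b) → (b ∨ b)) → ((b ∨ a) ∨ b)) → ((a → a) → (¬b → a)) = 1 → 5/6 = 5/6
¬b = ¬1/2 = 1/2
b ∨ b = 1/2 ∨ 1/2 = 1/2
(b ∨ b) ∨ b = 1/2 ∨ 1/2 = 1/2
¬b → ((b ∨ b) ∨ b) = 1/2 → 1/2 = 1
¬b = ¬1/2 = 1/2
a ∨ ¬b = 1/3 ∨ 1/2 = 1/2
(¬b → ((b ∨ b) ∨ b)) ↔ (a ∨ ¬b) = 1 ↔ 1/2 = 1/2
((((a → b) → (b ∨ b)) → ((b ∨ a) ∨ b)) → ((a → a) → (¬b → a))) → ((¬b → ((b ∨ b) ∨ b)) ↔ (a ∨ ¬b)) = 5/6 → 1/2 = 2/3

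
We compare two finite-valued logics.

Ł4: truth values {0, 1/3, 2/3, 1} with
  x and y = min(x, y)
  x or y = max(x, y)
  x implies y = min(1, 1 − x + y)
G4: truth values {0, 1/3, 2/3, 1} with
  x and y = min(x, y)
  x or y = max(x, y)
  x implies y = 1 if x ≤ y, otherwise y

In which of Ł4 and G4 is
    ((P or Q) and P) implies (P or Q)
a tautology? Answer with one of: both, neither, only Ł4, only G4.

both

In Ł4: every assignment gives 1 — tautology.
In G4: every assignment gives 1 — tautology.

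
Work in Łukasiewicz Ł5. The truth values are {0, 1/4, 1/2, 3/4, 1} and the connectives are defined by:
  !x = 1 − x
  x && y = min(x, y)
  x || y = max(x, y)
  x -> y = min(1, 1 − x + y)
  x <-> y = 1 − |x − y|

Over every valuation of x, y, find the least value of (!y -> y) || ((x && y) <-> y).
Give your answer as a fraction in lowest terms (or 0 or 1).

Take x = 0, y = 1/4:
!y = !1/4 = 3/4
!y -> y = 3/4 -> 1/4 = 1/2
x && y = 0 && 1/4 = 0
(x && y) <-> y = 0 <-> 1/4 = 3/4
(!y -> y) || ((x && y) <-> y) = 1/2 || 3/4 = 3/4
No assignment yields a value below 3/4, so this is the minimum.

3/4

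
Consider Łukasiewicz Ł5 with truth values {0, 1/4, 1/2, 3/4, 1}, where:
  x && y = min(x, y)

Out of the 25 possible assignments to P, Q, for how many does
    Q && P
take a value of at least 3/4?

value 1: 1 assignment (counts)
value 3/4: 3 assignments (counts)
value 1/2: 5 assignments
value 1/4: 7 assignments
value 0: 9 assignments
So 4 of the 25 assignments meet the threshold.

4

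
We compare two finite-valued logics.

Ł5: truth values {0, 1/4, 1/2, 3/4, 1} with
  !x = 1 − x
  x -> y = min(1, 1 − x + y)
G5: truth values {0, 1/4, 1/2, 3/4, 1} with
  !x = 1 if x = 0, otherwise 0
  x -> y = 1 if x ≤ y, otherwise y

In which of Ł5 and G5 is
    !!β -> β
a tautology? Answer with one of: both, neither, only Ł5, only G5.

In Ł5: every assignment gives 1 — tautology.
In G5: at β = 1/4 the value is 1/4 — not a tautology.

only Ł5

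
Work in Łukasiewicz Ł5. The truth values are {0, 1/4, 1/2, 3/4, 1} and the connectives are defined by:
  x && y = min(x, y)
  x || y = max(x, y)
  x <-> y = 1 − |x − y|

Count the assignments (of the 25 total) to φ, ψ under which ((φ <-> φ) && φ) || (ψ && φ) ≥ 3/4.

value 1: 5 assignments (counts)
value 3/4: 5 assignments (counts)
value 1/2: 5 assignments
value 1/4: 5 assignments
value 0: 5 assignments
So 10 of the 25 assignments meet the threshold.

10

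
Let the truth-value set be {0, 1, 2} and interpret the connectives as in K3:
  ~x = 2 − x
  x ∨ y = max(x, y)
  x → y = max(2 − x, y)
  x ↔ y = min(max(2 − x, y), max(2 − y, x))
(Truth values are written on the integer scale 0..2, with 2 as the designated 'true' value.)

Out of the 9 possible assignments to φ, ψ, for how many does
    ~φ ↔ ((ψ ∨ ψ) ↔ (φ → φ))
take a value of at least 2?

2

φ = 0, ψ = 0 ↦ 0  <
φ = 0, ψ = 1 ↦ 1  <
φ = 0, ψ = 2 ↦ 2  ≥
φ = 1, ψ = 0 ↦ 1  <
φ = 1, ψ = 1 ↦ 1  <
φ = 1, ψ = 2 ↦ 1  <
φ = 2, ψ = 0 ↦ 2  ≥
φ = 2, ψ = 1 ↦ 1  <
φ = 2, ψ = 2 ↦ 0  <
So 2 of the 9 assignments meet the threshold.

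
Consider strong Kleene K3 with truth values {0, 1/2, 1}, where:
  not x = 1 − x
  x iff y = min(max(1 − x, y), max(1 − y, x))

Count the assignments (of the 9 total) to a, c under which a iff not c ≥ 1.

a = 0, c = 0 ↦ 0  <
a = 0, c = 1/2 ↦ 1/2  <
a = 0, c = 1 ↦ 1  ≥
a = 1/2, c = 0 ↦ 1/2  <
a = 1/2, c = 1/2 ↦ 1/2  <
a = 1/2, c = 1 ↦ 1/2  <
a = 1, c = 0 ↦ 1  ≥
a = 1, c = 1/2 ↦ 1/2  <
a = 1, c = 1 ↦ 0  <
So 2 of the 9 assignments meet the threshold.

2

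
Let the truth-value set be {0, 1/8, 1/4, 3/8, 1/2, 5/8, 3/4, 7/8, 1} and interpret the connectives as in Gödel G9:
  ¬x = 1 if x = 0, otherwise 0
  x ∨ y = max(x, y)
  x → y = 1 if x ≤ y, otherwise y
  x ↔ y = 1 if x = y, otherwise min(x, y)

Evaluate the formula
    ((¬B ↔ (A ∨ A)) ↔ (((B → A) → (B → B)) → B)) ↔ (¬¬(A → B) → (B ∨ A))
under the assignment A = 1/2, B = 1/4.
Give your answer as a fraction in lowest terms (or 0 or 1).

¬B = ¬1/4 = 0
A ∨ A = 1/2 ∨ 1/2 = 1/2
¬B ↔ (A ∨ A) = 0 ↔ 1/2 = 0
B → A = 1/4 → 1/2 = 1
B → B = 1/4 → 1/4 = 1
(B → A) → (B → B) = 1 → 1 = 1
((B → A) → (B → B)) → B = 1 → 1/4 = 1/4
(¬B ↔ (A ∨ A)) ↔ (((B → A) → (B → B)) → B) = 0 ↔ 1/4 = 0
A → B = 1/2 → 1/4 = 1/4
¬(A → B) = ¬1/4 = 0
¬¬(A → B) = ¬0 = 1
B ∨ A = 1/4 ∨ 1/2 = 1/2
¬¬(A → B) → (B ∨ A) = 1 → 1/2 = 1/2
((¬B ↔ (A ∨ A)) ↔ (((B → A) → (B → B)) → B)) ↔ (¬¬(A → B) → (B ∨ A)) = 0 ↔ 1/2 = 0

0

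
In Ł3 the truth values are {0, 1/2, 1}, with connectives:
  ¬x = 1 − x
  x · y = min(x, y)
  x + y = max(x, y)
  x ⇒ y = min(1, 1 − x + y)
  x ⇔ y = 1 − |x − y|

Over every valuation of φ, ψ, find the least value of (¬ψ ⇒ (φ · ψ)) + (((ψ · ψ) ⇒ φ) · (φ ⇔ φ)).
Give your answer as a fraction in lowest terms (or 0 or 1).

1/2

Take φ = 0, ψ = 1/2:
¬ψ = ¬1/2 = 1/2
φ · ψ = 0 · 1/2 = 0
¬ψ ⇒ (φ · ψ) = 1/2 ⇒ 0 = 1/2
ψ · ψ = 1/2 · 1/2 = 1/2
(ψ · ψ) ⇒ φ = 1/2 ⇒ 0 = 1/2
φ ⇔ φ = 0 ⇔ 0 = 1
((ψ · ψ) ⇒ φ) · (φ ⇔ φ) = 1/2 · 1 = 1/2
(¬ψ ⇒ (φ · ψ)) + (((ψ · ψ) ⇒ φ) · (φ ⇔ φ)) = 1/2 + 1/2 = 1/2
No assignment yields a value below 1/2, so this is the minimum.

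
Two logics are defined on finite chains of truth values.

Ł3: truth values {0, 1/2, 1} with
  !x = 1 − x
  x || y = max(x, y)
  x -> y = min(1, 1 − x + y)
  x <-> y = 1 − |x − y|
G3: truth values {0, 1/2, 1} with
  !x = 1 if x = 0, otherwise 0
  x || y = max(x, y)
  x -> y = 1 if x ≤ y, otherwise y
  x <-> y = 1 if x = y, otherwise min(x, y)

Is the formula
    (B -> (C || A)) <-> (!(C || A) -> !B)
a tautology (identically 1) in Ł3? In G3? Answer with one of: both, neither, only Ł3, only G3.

In Ł3: every assignment gives 1 — tautology.
In G3: at A = 0, B = 1, C = 1/2 the value is 1/2 — not a tautology.

only Ł3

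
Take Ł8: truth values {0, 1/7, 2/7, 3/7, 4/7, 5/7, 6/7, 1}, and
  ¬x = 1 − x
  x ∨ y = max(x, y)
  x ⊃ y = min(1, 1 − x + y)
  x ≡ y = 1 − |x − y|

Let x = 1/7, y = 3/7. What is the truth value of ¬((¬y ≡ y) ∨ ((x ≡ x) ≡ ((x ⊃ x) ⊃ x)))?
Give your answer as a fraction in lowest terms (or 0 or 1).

¬y = ¬3/7 = 4/7
¬y ≡ y = 4/7 ≡ 3/7 = 6/7
x ≡ x = 1/7 ≡ 1/7 = 1
x ⊃ x = 1/7 ⊃ 1/7 = 1
(x ⊃ x) ⊃ x = 1 ⊃ 1/7 = 1/7
(x ≡ x) ≡ ((x ⊃ x) ⊃ x) = 1 ≡ 1/7 = 1/7
(¬y ≡ y) ∨ ((x ≡ x) ≡ ((x ⊃ x) ⊃ x)) = 6/7 ∨ 1/7 = 6/7
¬((¬y ≡ y) ∨ ((x ≡ x) ≡ ((x ⊃ x) ⊃ x))) = ¬6/7 = 1/7

1/7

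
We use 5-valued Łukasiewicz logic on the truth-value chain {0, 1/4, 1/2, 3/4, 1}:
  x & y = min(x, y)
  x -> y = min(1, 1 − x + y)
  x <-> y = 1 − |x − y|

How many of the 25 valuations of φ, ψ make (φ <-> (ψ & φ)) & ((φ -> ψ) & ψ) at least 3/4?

10

value 1: 5 assignments (counts)
value 3/4: 5 assignments (counts)
value 1/2: 5 assignments
value 1/4: 5 assignments
value 0: 5 assignments
So 10 of the 25 assignments meet the threshold.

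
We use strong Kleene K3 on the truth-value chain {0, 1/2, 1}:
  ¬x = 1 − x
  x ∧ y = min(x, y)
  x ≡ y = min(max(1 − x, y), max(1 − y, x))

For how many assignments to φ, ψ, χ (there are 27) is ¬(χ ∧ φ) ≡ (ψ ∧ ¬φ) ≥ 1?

6

value 1: 6 assignments (counts)
value 1/2: 14 assignments
value 0: 7 assignments
So 6 of the 27 assignments meet the threshold.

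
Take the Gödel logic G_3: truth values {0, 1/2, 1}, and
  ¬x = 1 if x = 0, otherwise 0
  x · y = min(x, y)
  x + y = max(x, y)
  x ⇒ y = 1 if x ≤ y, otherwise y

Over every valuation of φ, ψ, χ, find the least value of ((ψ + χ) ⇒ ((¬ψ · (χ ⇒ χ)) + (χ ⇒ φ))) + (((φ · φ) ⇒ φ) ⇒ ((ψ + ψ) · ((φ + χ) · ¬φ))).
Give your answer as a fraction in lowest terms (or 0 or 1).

1/2

Take φ = 0, ψ = 1/2, χ = 1/2:
ψ + χ = 1/2 + 1/2 = 1/2
¬ψ = ¬1/2 = 0
χ ⇒ χ = 1/2 ⇒ 1/2 = 1
¬ψ · (χ ⇒ χ) = 0 · 1 = 0
χ ⇒ φ = 1/2 ⇒ 0 = 0
(¬ψ · (χ ⇒ χ)) + (χ ⇒ φ) = 0 + 0 = 0
(ψ + χ) ⇒ ((¬ψ · (χ ⇒ χ)) + (χ ⇒ φ)) = 1/2 ⇒ 0 = 0
φ · φ = 0 · 0 = 0
(φ · φ) ⇒ φ = 0 ⇒ 0 = 1
ψ + ψ = 1/2 + 1/2 = 1/2
φ + χ = 0 + 1/2 = 1/2
¬φ = ¬0 = 1
(φ + χ) · ¬φ = 1/2 · 1 = 1/2
(ψ + ψ) · ((φ + χ) · ¬φ) = 1/2 · 1/2 = 1/2
((φ · φ) ⇒ φ) ⇒ ((ψ + ψ) · ((φ + χ) · ¬φ)) = 1 ⇒ 1/2 = 1/2
((ψ + χ) ⇒ ((¬ψ · (χ ⇒ χ)) + (χ ⇒ φ))) + (((φ · φ) ⇒ φ) ⇒ ((ψ + ψ) · ((φ + χ) · ¬φ))) = 0 + 1/2 = 1/2
No assignment yields a value below 1/2, so this is the minimum.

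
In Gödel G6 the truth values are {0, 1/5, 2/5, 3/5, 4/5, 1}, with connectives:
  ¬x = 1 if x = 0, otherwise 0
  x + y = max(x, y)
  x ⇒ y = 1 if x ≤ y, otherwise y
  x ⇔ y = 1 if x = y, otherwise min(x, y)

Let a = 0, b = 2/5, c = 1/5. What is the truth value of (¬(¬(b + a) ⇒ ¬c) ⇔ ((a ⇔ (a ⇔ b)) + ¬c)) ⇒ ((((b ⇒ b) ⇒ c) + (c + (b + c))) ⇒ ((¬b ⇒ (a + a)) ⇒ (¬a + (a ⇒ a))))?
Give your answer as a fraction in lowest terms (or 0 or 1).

b + a = 2/5 + 0 = 2/5
¬(b + a) = ¬2/5 = 0
¬c = ¬1/5 = 0
¬(b + a) ⇒ ¬c = 0 ⇒ 0 = 1
¬(¬(b + a) ⇒ ¬c) = ¬1 = 0
a ⇔ b = 0 ⇔ 2/5 = 0
a ⇔ (a ⇔ b) = 0 ⇔ 0 = 1
¬c = ¬1/5 = 0
(a ⇔ (a ⇔ b)) + ¬c = 1 + 0 = 1
¬(¬(b + a) ⇒ ¬c) ⇔ ((a ⇔ (a ⇔ b)) + ¬c) = 0 ⇔ 1 = 0
b ⇒ b = 2/5 ⇒ 2/5 = 1
(b ⇒ b) ⇒ c = 1 ⇒ 1/5 = 1/5
b + c = 2/5 + 1/5 = 2/5
c + (b + c) = 1/5 + 2/5 = 2/5
((b ⇒ b) ⇒ c) + (c + (b + c)) = 1/5 + 2/5 = 2/5
¬b = ¬2/5 = 0
a + a = 0 + 0 = 0
¬b ⇒ (a + a) = 0 ⇒ 0 = 1
¬a = ¬0 = 1
a ⇒ a = 0 ⇒ 0 = 1
¬a + (a ⇒ a) = 1 + 1 = 1
(¬b ⇒ (a + a)) ⇒ (¬a + (a ⇒ a)) = 1 ⇒ 1 = 1
(((b ⇒ b) ⇒ c) + (c + (b + c))) ⇒ ((¬b ⇒ (a + a)) ⇒ (¬a + (a ⇒ a))) = 2/5 ⇒ 1 = 1
(¬(¬(b + a) ⇒ ¬c) ⇔ ((a ⇔ (a ⇔ b)) + ¬c)) ⇒ ((((b ⇒ b) ⇒ c) + (c + (b + c))) ⇒ ((¬b ⇒ (a + a)) ⇒ (¬a + (a ⇒ a)))) = 0 ⇒ 1 = 1

1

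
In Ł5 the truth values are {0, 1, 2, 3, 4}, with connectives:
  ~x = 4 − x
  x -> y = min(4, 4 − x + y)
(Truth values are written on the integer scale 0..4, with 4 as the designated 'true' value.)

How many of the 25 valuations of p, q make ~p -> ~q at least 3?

19

value 4: 15 assignments (counts)
value 3: 4 assignments (counts)
value 2: 3 assignments
value 1: 2 assignments
value 0: 1 assignment
So 19 of the 25 assignments meet the threshold.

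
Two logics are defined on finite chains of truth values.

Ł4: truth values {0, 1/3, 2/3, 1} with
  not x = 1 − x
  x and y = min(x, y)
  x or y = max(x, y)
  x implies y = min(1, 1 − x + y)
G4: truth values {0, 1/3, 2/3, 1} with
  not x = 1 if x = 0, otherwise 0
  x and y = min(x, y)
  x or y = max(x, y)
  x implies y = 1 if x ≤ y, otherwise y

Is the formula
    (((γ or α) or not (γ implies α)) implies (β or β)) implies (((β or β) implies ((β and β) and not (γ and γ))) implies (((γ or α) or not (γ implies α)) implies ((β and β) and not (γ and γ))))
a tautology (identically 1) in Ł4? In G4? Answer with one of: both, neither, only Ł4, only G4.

both

In Ł4: every assignment gives 1 — tautology.
In G4: every assignment gives 1 — tautology.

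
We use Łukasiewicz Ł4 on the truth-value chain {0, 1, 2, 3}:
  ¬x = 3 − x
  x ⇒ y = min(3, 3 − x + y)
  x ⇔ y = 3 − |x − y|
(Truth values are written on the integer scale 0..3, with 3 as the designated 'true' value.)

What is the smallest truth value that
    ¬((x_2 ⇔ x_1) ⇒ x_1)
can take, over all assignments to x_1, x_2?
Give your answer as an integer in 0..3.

Take x_1 = 0, x_2 = 3:
x_2 ⇔ x_1 = 3 ⇔ 0 = 0
(x_2 ⇔ x_1) ⇒ x_1 = 0 ⇒ 0 = 3
¬((x_2 ⇔ x_1) ⇒ x_1) = ¬3 = 0
No assignment yields a value below 0, so this is the minimum.

0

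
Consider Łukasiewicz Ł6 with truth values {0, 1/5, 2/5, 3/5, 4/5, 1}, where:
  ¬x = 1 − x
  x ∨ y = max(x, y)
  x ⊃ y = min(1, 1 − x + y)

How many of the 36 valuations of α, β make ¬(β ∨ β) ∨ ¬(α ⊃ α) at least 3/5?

value 1: 6 assignments (counts)
value 4/5: 6 assignments (counts)
value 3/5: 6 assignments (counts)
value 2/5: 6 assignments
value 1/5: 6 assignments
value 0: 6 assignments
So 18 of the 36 assignments meet the threshold.

18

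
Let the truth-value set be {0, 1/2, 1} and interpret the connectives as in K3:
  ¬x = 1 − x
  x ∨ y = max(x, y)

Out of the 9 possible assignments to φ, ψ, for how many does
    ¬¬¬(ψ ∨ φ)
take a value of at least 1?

φ = 0, ψ = 0 ↦ 1  ≥
φ = 0, ψ = 1/2 ↦ 1/2  <
φ = 0, ψ = 1 ↦ 0  <
φ = 1/2, ψ = 0 ↦ 1/2  <
φ = 1/2, ψ = 1/2 ↦ 1/2  <
φ = 1/2, ψ = 1 ↦ 0  <
φ = 1, ψ = 0 ↦ 0  <
φ = 1, ψ = 1/2 ↦ 0  <
φ = 1, ψ = 1 ↦ 0  <
So 1 of the 9 assignments meets the threshold.

1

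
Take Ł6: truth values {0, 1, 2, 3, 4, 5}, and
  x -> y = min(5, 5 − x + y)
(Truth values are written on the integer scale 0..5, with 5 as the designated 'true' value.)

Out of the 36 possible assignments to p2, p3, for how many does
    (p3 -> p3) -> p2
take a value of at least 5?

6

value 5: 6 assignments (counts)
value 4: 6 assignments
value 3: 6 assignments
value 2: 6 assignments
value 1: 6 assignments
value 0: 6 assignments
So 6 of the 36 assignments meet the threshold.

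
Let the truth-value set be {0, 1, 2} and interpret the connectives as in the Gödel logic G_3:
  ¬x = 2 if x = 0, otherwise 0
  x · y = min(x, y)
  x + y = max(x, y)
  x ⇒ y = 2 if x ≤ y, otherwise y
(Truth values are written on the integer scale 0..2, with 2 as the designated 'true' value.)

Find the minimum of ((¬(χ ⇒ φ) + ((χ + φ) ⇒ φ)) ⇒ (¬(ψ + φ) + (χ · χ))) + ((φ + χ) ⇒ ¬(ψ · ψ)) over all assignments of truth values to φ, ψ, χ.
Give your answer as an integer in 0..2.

0

Take φ = 1, ψ = 1, χ = 0:
χ ⇒ φ = 0 ⇒ 1 = 2
¬(χ ⇒ φ) = ¬2 = 0
χ + φ = 0 + 1 = 1
(χ + φ) ⇒ φ = 1 ⇒ 1 = 2
¬(χ ⇒ φ) + ((χ + φ) ⇒ φ) = 0 + 2 = 2
ψ + φ = 1 + 1 = 1
¬(ψ + φ) = ¬1 = 0
χ · χ = 0 · 0 = 0
¬(ψ + φ) + (χ · χ) = 0 + 0 = 0
(¬(χ ⇒ φ) + ((χ + φ) ⇒ φ)) ⇒ (¬(ψ + φ) + (χ · χ)) = 2 ⇒ 0 = 0
φ + χ = 1 + 0 = 1
ψ · ψ = 1 · 1 = 1
¬(ψ · ψ) = ¬1 = 0
(φ + χ) ⇒ ¬(ψ · ψ) = 1 ⇒ 0 = 0
((¬(χ ⇒ φ) + ((χ + φ) ⇒ φ)) ⇒ (¬(ψ + φ) + (χ · χ))) + ((φ + χ) ⇒ ¬(ψ · ψ)) = 0 + 0 = 0
No assignment yields a value below 0, so this is the minimum.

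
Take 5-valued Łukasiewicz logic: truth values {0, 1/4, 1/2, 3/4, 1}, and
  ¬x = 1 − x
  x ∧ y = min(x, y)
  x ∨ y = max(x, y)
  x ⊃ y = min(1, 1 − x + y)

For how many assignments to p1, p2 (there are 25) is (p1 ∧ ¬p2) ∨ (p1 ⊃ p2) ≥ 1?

16

value 1: 16 assignments (counts)
value 3/4: 7 assignments
value 1/2: 2 assignments
So 16 of the 25 assignments meet the threshold.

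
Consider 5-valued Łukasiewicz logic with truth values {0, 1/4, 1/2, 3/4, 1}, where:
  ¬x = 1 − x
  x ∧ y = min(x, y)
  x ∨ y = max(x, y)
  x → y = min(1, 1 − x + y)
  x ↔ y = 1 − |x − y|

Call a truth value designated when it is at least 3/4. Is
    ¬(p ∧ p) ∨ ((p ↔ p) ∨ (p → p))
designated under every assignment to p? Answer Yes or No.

p = 0 ↦ 1
p = 1/4 ↦ 1
p = 1/2 ↦ 1
p = 3/4 ↦ 1
p = 1 ↦ 1
Every assignment gives a value ≥ 3/4.

Yes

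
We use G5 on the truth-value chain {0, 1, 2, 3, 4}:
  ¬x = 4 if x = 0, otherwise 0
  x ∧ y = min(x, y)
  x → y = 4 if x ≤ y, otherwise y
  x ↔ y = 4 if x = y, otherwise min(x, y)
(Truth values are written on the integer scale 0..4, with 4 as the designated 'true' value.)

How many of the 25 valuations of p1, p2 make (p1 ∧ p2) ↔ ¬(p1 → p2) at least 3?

5

value 4: 5 assignments (counts)
value 0: 20 assignments
So 5 of the 25 assignments meet the threshold.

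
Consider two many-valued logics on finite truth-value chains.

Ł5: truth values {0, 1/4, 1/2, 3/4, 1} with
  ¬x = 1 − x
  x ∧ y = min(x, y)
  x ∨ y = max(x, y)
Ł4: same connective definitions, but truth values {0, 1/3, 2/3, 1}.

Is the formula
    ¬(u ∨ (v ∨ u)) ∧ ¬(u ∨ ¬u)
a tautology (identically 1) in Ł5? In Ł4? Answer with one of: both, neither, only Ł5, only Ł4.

neither

In Ł5: at u = 0, v = 0 the value is 0 — not a tautology.
In Ł4: at u = 0, v = 0 the value is 0 — not a tautology.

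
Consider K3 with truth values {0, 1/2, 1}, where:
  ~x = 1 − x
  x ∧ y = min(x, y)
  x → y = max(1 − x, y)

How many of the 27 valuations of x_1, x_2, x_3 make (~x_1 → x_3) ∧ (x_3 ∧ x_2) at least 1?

value 1: 3 assignments (counts)
value 1/2: 9 assignments
value 0: 15 assignments
So 3 of the 27 assignments meet the threshold.

3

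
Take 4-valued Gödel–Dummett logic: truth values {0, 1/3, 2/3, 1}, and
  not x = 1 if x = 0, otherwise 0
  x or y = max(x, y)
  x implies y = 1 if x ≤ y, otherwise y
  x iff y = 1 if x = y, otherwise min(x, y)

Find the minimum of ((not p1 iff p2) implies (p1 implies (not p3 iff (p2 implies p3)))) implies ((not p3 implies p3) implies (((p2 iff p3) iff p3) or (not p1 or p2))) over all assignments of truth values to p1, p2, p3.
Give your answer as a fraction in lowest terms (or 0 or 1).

Take p1 = 1/3, p2 = 1/3, p3 = 1/3:
not p1 = not 1/3 = 0
not p1 iff p2 = 0 iff 1/3 = 0
not p3 = not 1/3 = 0
p2 implies p3 = 1/3 implies 1/3 = 1
not p3 iff (p2 implies p3) = 0 iff 1 = 0
p1 implies (not p3 iff (p2 implies p3)) = 1/3 implies 0 = 0
(not p1 iff p2) implies (p1 implies (not p3 iff (p2 implies p3))) = 0 implies 0 = 1
not p3 = not 1/3 = 0
not p3 implies p3 = 0 implies 1/3 = 1
p2 iff p3 = 1/3 iff 1/3 = 1
(p2 iff p3) iff p3 = 1 iff 1/3 = 1/3
not p1 = not 1/3 = 0
not p1 or p2 = 0 or 1/3 = 1/3
((p2 iff p3) iff p3) or (not p1 or p2) = 1/3 or 1/3 = 1/3
(not p3 implies p3) implies (((p2 iff p3) iff p3) or (not p1 or p2)) = 1 implies 1/3 = 1/3
((not p1 iff p2) implies (p1 implies (not p3 iff (p2 implies p3)))) implies ((not p3 implies p3) implies (((p2 iff p3) iff p3) or (not p1 or p2))) = 1 implies 1/3 = 1/3
No assignment yields a value below 1/3, so this is the minimum.

1/3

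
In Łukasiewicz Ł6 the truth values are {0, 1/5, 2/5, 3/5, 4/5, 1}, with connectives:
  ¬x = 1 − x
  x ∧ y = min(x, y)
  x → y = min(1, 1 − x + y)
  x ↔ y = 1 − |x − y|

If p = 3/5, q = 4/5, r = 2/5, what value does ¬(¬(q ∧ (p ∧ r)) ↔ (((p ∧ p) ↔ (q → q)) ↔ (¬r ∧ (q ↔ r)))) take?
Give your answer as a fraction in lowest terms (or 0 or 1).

p ∧ r = 3/5 ∧ 2/5 = 2/5
q ∧ (p ∧ r) = 4/5 ∧ 2/5 = 2/5
¬(q ∧ (p ∧ r)) = ¬2/5 = 3/5
p ∧ p = 3/5 ∧ 3/5 = 3/5
q → q = 4/5 → 4/5 = 1
(p ∧ p) ↔ (q → q) = 3/5 ↔ 1 = 3/5
¬r = ¬2/5 = 3/5
q ↔ r = 4/5 ↔ 2/5 = 3/5
¬r ∧ (q ↔ r) = 3/5 ∧ 3/5 = 3/5
((p ∧ p) ↔ (q → q)) ↔ (¬r ∧ (q ↔ r)) = 3/5 ↔ 3/5 = 1
¬(q ∧ (p ∧ r)) ↔ (((p ∧ p) ↔ (q → q)) ↔ (¬r ∧ (q ↔ r))) = 3/5 ↔ 1 = 3/5
¬(¬(q ∧ (p ∧ r)) ↔ (((p ∧ p) ↔ (q → q)) ↔ (¬r ∧ (q ↔ r)))) = ¬3/5 = 2/5

2/5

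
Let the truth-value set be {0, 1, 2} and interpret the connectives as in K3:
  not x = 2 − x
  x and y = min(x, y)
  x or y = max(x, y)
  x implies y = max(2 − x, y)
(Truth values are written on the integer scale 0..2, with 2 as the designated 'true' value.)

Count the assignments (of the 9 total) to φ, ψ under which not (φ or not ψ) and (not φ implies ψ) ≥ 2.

1

φ = 0, ψ = 0 ↦ 0  <
φ = 0, ψ = 1 ↦ 1  <
φ = 0, ψ = 2 ↦ 2  ≥
φ = 1, ψ = 0 ↦ 0  <
φ = 1, ψ = 1 ↦ 1  <
φ = 1, ψ = 2 ↦ 1  <
φ = 2, ψ = 0 ↦ 0  <
φ = 2, ψ = 1 ↦ 0  <
φ = 2, ψ = 2 ↦ 0  <
So 1 of the 9 assignments meets the threshold.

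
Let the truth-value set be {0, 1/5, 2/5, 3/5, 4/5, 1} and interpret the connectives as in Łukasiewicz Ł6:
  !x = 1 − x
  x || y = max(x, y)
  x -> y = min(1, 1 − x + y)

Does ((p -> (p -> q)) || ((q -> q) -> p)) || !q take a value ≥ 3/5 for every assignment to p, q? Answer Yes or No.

At p = 0, q = 2/5, for instance:
p -> q = 0 -> 2/5 = 1
p -> (p -> q) = 0 -> 1 = 1
q -> q = 2/5 -> 2/5 = 1
(q -> q) -> p = 1 -> 0 = 0
(p -> (p -> q)) || ((q -> q) -> p) = 1 || 0 = 1
!q = !2/5 = 3/5
((p -> (p -> q)) || ((q -> q) -> p)) || !q = 1 || 3/5 = 1
and checking the remaining 35 assignments likewise gives ≥ 3/5 in every case.

Yes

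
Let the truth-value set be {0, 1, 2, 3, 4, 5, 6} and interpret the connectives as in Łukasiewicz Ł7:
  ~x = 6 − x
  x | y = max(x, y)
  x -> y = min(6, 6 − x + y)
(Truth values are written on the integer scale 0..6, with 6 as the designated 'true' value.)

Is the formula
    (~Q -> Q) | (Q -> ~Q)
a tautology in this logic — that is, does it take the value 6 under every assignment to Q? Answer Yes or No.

Q = 0 ↦ 6
Q = 1 ↦ 6
Q = 2 ↦ 6
Q = 3 ↦ 6
Q = 4 ↦ 6
Q = 5 ↦ 6
Q = 6 ↦ 6
Every assignment gives a value ≥ 6.

Yes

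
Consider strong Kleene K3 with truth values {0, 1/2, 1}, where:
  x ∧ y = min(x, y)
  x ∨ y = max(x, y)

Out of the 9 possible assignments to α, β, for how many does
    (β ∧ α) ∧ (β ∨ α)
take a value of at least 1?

1

α = 0, β = 0 ↦ 0  <
α = 0, β = 1/2 ↦ 0  <
α = 0, β = 1 ↦ 0  <
α = 1/2, β = 0 ↦ 0  <
α = 1/2, β = 1/2 ↦ 1/2  <
α = 1/2, β = 1 ↦ 1/2  <
α = 1, β = 0 ↦ 0  <
α = 1, β = 1/2 ↦ 1/2  <
α = 1, β = 1 ↦ 1  ≥
So 1 of the 9 assignments meets the threshold.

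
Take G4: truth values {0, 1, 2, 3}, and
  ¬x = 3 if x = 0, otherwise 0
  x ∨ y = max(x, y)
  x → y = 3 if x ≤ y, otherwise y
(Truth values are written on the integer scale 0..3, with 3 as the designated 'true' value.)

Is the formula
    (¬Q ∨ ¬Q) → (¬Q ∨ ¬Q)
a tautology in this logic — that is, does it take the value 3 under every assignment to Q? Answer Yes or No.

Q = 0 ↦ 3
Q = 1 ↦ 3
Q = 2 ↦ 3
Q = 3 ↦ 3
Every assignment gives a value ≥ 3.

Yes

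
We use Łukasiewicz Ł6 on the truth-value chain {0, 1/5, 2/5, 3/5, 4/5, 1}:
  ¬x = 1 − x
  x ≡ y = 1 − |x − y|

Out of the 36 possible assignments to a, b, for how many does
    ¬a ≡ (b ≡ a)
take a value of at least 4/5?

value 1: 8 assignments (counts)
value 4/5: 10 assignments (counts)
value 3/5: 7 assignments
value 2/5: 6 assignments
value 1/5: 3 assignments
value 0: 2 assignments
So 18 of the 36 assignments meet the threshold.

18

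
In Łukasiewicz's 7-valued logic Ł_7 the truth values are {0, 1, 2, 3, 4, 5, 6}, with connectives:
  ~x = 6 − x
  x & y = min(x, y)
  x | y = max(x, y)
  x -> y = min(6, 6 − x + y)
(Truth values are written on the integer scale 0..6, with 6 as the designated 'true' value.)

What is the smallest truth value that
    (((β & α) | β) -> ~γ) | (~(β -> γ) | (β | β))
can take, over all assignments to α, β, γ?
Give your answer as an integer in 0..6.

3

Take α = 0, β = 3, γ = 6:
β & α = 3 & 0 = 0
(β & α) | β = 0 | 3 = 3
~γ = ~6 = 0
((β & α) | β) -> ~γ = 3 -> 0 = 3
β -> γ = 3 -> 6 = 6
~(β -> γ) = ~6 = 0
β | β = 3 | 3 = 3
~(β -> γ) | (β | β) = 0 | 3 = 3
(((β & α) | β) -> ~γ) | (~(β -> γ) | (β | β)) = 3 | 3 = 3
No assignment yields a value below 3, so this is the minimum.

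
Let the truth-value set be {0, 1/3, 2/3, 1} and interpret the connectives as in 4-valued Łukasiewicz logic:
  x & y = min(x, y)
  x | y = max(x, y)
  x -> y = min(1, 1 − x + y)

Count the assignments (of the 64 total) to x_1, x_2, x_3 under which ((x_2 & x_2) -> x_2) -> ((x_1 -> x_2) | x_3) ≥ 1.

value 1: 46 assignments (counts)
value 2/3: 12 assignments
value 1/3: 5 assignments
value 0: 1 assignment
So 46 of the 64 assignments meet the threshold.

46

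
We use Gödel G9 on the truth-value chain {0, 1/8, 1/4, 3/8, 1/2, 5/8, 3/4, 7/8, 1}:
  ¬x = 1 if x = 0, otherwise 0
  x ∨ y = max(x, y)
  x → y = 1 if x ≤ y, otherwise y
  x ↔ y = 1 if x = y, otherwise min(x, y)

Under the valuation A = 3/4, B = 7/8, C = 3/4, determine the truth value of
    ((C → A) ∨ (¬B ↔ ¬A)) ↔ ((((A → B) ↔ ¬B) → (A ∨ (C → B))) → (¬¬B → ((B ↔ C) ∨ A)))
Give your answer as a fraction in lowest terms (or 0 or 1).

3/4

C → A = 3/4 → 3/4 = 1
¬B = ¬7/8 = 0
¬A = ¬3/4 = 0
¬B ↔ ¬A = 0 ↔ 0 = 1
(C → A) ∨ (¬B ↔ ¬A) = 1 ∨ 1 = 1
A → B = 3/4 → 7/8 = 1
¬B = ¬7/8 = 0
(A → B) ↔ ¬B = 1 ↔ 0 = 0
C → B = 3/4 → 7/8 = 1
A ∨ (C → B) = 3/4 ∨ 1 = 1
((A → B) ↔ ¬B) → (A ∨ (C → B)) = 0 → 1 = 1
¬B = ¬7/8 = 0
¬¬B = ¬0 = 1
B ↔ C = 7/8 ↔ 3/4 = 3/4
(B ↔ C) ∨ A = 3/4 ∨ 3/4 = 3/4
¬¬B → ((B ↔ C) ∨ A) = 1 → 3/4 = 3/4
(((A → B) ↔ ¬B) → (A ∨ (C → B))) → (¬¬B → ((B ↔ C) ∨ A)) = 1 → 3/4 = 3/4
((C → A) ∨ (¬B ↔ ¬A)) ↔ ((((A → B) ↔ ¬B) → (A ∨ (C → B))) → (¬¬B → ((B ↔ C) ∨ A))) = 1 ↔ 3/4 = 3/4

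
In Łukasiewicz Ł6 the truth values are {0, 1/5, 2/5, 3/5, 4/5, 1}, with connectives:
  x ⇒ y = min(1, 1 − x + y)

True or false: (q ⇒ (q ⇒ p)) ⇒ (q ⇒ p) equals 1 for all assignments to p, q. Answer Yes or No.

Counterexample: take p = 0, q = 1/5.
q ⇒ p = 1/5 ⇒ 0 = 4/5
q ⇒ (q ⇒ p) = 1/5 ⇒ 4/5 = 1
q ⇒ p = 1/5 ⇒ 0 = 4/5
(q ⇒ (q ⇒ p)) ⇒ (q ⇒ p) = 1 ⇒ 4/5 = 4/5
This gives 4/5 ≠ 1.

No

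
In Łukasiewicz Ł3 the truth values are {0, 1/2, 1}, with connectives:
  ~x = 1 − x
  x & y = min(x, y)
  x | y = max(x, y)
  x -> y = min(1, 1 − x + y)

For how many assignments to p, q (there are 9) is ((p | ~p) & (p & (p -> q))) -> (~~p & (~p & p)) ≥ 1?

p = 0, q = 0 ↦ 1  ≥
p = 0, q = 1/2 ↦ 1  ≥
p = 0, q = 1 ↦ 1  ≥
p = 1/2, q = 0 ↦ 1  ≥
p = 1/2, q = 1/2 ↦ 1  ≥
p = 1/2, q = 1 ↦ 1  ≥
p = 1, q = 0 ↦ 1  ≥
p = 1, q = 1/2 ↦ 1/2  <
p = 1, q = 1 ↦ 0  <
So 7 of the 9 assignments meet the threshold.

7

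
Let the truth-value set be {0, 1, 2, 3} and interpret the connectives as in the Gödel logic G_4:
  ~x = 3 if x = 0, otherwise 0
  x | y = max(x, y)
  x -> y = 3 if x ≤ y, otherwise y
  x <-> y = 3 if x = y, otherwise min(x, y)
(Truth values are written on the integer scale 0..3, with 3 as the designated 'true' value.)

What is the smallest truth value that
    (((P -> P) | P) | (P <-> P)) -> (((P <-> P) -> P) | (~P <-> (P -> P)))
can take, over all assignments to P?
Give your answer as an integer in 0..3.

Take P = 1:
P -> P = 1 -> 1 = 3
(P -> P) | P = 3 | 1 = 3
P <-> P = 1 <-> 1 = 3
((P -> P) | P) | (P <-> P) = 3 | 3 = 3
P <-> P = 1 <-> 1 = 3
(P <-> P) -> P = 3 -> 1 = 1
~P = ~1 = 0
P -> P = 1 -> 1 = 3
~P <-> (P -> P) = 0 <-> 3 = 0
((P <-> P) -> P) | (~P <-> (P -> P)) = 1 | 0 = 1
(((P -> P) | P) | (P <-> P)) -> (((P <-> P) -> P) | (~P <-> (P -> P))) = 3 -> 1 = 1
No assignment yields a value below 1, so this is the minimum.

1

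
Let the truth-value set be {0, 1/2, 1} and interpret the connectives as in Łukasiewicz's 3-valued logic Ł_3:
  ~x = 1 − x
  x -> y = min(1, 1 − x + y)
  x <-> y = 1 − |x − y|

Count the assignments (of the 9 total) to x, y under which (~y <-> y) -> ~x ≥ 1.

7

x = 0, y = 0 ↦ 1  ≥
x = 0, y = 1/2 ↦ 1  ≥
x = 0, y = 1 ↦ 1  ≥
x = 1/2, y = 0 ↦ 1  ≥
x = 1/2, y = 1/2 ↦ 1/2  <
x = 1/2, y = 1 ↦ 1  ≥
x = 1, y = 0 ↦ 1  ≥
x = 1, y = 1/2 ↦ 0  <
x = 1, y = 1 ↦ 1  ≥
So 7 of the 9 assignments meet the threshold.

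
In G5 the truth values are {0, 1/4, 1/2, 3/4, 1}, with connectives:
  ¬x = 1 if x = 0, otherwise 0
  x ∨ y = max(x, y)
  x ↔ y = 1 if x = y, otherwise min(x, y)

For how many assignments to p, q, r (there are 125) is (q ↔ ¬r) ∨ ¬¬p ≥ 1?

105

value 1: 105 assignments (counts)
value 3/4: 1 assignment
value 1/2: 1 assignment
value 1/4: 1 assignment
value 0: 17 assignments
So 105 of the 125 assignments meet the threshold.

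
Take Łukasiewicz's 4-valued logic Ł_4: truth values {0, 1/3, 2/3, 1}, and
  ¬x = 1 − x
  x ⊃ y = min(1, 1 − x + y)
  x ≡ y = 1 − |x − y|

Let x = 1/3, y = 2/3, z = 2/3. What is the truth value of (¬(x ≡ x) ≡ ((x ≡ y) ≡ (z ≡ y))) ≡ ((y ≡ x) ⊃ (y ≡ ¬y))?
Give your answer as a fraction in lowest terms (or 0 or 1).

x ≡ x = 1/3 ≡ 1/3 = 1
¬(x ≡ x) = ¬1 = 0
x ≡ y = 1/3 ≡ 2/3 = 2/3
z ≡ y = 2/3 ≡ 2/3 = 1
(x ≡ y) ≡ (z ≡ y) = 2/3 ≡ 1 = 2/3
¬(x ≡ x) ≡ ((x ≡ y) ≡ (z ≡ y)) = 0 ≡ 2/3 = 1/3
y ≡ x = 2/3 ≡ 1/3 = 2/3
¬y = ¬2/3 = 1/3
y ≡ ¬y = 2/3 ≡ 1/3 = 2/3
(y ≡ x) ⊃ (y ≡ ¬y) = 2/3 ⊃ 2/3 = 1
(¬(x ≡ x) ≡ ((x ≡ y) ≡ (z ≡ y))) ≡ ((y ≡ x) ⊃ (y ≡ ¬y)) = 1/3 ≡ 1 = 1/3

1/3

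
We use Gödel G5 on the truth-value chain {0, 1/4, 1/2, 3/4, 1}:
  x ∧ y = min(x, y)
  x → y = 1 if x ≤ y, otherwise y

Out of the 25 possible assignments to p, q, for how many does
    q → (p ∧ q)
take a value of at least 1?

15

value 1: 15 assignments (counts)
value 3/4: 1 assignment
value 1/2: 2 assignments
value 1/4: 3 assignments
value 0: 4 assignments
So 15 of the 25 assignments meet the threshold.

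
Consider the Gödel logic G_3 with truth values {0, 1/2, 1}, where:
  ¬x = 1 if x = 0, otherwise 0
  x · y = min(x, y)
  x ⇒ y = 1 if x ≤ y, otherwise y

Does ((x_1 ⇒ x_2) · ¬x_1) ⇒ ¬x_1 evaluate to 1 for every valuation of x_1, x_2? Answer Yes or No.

x_1 = 0, x_2 = 0 ↦ 1
x_1 = 0, x_2 = 1/2 ↦ 1
x_1 = 0, x_2 = 1 ↦ 1
x_1 = 1/2, x_2 = 0 ↦ 1
x_1 = 1/2, x_2 = 1/2 ↦ 1
x_1 = 1/2, x_2 = 1 ↦ 1
x_1 = 1, x_2 = 0 ↦ 1
x_1 = 1, x_2 = 1/2 ↦ 1
x_1 = 1, x_2 = 1 ↦ 1
Every assignment gives a value ≥ 1.

Yes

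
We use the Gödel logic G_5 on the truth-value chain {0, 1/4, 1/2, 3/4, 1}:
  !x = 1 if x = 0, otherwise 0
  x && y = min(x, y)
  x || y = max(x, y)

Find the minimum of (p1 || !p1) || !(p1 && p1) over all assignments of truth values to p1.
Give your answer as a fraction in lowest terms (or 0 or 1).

1/4

Take p1 = 1/4:
!p1 = !1/4 = 0
p1 || !p1 = 1/4 || 0 = 1/4
p1 && p1 = 1/4 && 1/4 = 1/4
!(p1 && p1) = !1/4 = 0
(p1 || !p1) || !(p1 && p1) = 1/4 || 0 = 1/4
No assignment yields a value below 1/4, so this is the minimum.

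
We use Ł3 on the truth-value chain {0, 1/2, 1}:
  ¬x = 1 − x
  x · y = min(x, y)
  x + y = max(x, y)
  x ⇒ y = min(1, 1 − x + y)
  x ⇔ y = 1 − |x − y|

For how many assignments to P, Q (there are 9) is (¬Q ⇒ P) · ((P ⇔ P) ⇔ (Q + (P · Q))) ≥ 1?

3

P = 0, Q = 0 ↦ 0  <
P = 0, Q = 1/2 ↦ 1/2  <
P = 0, Q = 1 ↦ 1  ≥
P = 1/2, Q = 0 ↦ 0  <
P = 1/2, Q = 1/2 ↦ 1/2  <
P = 1/2, Q = 1 ↦ 1  ≥
P = 1, Q = 0 ↦ 0  <
P = 1, Q = 1/2 ↦ 1/2  <
P = 1, Q = 1 ↦ 1  ≥
So 3 of the 9 assignments meet the threshold.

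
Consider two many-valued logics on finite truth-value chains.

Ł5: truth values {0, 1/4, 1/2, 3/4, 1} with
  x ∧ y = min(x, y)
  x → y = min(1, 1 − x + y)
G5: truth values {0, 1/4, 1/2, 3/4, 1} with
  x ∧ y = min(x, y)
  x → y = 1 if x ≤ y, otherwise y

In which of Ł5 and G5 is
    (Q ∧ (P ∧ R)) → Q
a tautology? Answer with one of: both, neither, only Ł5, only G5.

both

In Ł5: every assignment gives 1 — tautology.
In G5: every assignment gives 1 — tautology.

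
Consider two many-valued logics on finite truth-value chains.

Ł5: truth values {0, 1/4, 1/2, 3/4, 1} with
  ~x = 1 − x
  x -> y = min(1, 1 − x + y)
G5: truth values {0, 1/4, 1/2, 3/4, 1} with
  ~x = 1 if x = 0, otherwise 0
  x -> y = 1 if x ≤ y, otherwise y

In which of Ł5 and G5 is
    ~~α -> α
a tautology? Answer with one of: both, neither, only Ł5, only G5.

only Ł5

In Ł5: every assignment gives 1 — tautology.
In G5: at α = 1/4 the value is 1/4 — not a tautology.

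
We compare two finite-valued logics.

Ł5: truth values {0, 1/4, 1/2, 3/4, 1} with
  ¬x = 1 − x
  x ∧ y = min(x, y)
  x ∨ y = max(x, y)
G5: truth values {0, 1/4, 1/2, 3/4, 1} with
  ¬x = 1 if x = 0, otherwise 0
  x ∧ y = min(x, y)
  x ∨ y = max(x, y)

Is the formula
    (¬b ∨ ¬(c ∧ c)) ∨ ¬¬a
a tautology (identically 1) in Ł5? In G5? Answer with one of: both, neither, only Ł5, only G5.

In Ł5: at a = 0, b = 1/4, c = 1/4 the value is 3/4 — not a tautology.
In G5: at a = 0, b = 1/4, c = 1/4 the value is 0 — not a tautology.

neither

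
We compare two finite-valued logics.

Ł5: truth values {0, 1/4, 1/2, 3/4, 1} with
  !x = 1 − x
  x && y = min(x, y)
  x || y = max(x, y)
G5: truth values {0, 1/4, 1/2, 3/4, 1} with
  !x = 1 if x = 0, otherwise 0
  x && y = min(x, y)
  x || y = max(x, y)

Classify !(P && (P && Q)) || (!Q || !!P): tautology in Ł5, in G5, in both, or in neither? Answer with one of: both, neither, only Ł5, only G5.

In Ł5: at P = 1/4, Q = 1/4 the value is 3/4 — not a tautology.
In G5: every assignment gives 1 — tautology.

only G5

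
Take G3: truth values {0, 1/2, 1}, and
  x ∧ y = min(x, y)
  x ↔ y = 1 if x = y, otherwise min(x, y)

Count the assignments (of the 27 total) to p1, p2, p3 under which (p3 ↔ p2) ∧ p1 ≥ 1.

3

value 1: 3 assignments (counts)
value 1/2: 7 assignments
value 0: 17 assignments
So 3 of the 27 assignments meet the threshold.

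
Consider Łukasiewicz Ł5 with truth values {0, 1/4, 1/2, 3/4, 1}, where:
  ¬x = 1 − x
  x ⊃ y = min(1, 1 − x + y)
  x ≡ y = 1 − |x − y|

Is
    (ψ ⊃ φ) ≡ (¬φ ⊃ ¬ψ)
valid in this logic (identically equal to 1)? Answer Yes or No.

At φ = 3/4, ψ = 3/4, for instance:
ψ ⊃ φ = 3/4 ⊃ 3/4 = 1
¬φ = ¬3/4 = 1/4
¬ψ = ¬3/4 = 1/4
¬φ ⊃ ¬ψ = 1/4 ⊃ 1/4 = 1
(ψ ⊃ φ) ≡ (¬φ ⊃ ¬ψ) = 1 ≡ 1 = 1
and checking the remaining 24 assignments likewise gives ≥ 1 in every case.

Yes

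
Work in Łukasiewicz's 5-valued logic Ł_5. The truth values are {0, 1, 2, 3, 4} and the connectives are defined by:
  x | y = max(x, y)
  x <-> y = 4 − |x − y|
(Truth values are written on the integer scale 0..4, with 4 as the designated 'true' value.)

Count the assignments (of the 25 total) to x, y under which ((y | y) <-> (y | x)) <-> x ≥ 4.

3

value 4: 3 assignments (counts)
value 3: 5 assignments
value 2: 6 assignments
value 1: 5 assignments
value 0: 6 assignments
So 3 of the 25 assignments meet the threshold.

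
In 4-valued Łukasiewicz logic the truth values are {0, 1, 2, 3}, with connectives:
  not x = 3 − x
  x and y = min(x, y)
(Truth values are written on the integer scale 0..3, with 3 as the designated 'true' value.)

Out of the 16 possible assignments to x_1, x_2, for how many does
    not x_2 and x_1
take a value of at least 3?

1

x_1 = 0, x_2 = 0 ↦ 0  <
x_1 = 0, x_2 = 1 ↦ 0  <
x_1 = 0, x_2 = 2 ↦ 0  <
x_1 = 0, x_2 = 3 ↦ 0  <
x_1 = 1, x_2 = 0 ↦ 1  <
x_1 = 1, x_2 = 1 ↦ 1  <
x_1 = 1, x_2 = 2 ↦ 1  <
x_1 = 1, x_2 = 3 ↦ 0  <
x_1 = 2, x_2 = 0 ↦ 2  <
x_1 = 2, x_2 = 1 ↦ 2  <
x_1 = 2, x_2 = 2 ↦ 1  <
x_1 = 2, x_2 = 3 ↦ 0  <
x_1 = 3, x_2 = 0 ↦ 3  ≥
x_1 = 3, x_2 = 1 ↦ 2  <
x_1 = 3, x_2 = 2 ↦ 1  <
x_1 = 3, x_2 = 3 ↦ 0  <
So 1 of the 16 assignments meets the threshold.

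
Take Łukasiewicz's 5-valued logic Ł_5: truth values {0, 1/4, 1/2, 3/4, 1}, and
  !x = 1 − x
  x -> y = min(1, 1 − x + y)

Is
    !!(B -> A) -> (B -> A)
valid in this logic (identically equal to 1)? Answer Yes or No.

Yes

At A = 1/4, B = 3/4, for instance:
B -> A = 3/4 -> 1/4 = 1/2
!(B -> A) = !1/2 = 1/2
!!(B -> A) = !1/2 = 1/2
!!(B -> A) -> (B -> A) = 1/2 -> 1/2 = 1
and checking the remaining 24 assignments likewise gives ≥ 1 in every case.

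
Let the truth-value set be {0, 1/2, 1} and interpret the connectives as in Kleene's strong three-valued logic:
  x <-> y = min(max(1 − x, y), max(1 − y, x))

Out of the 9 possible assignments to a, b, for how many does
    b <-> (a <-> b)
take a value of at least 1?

2

a = 0, b = 0 ↦ 0  <
a = 0, b = 1/2 ↦ 1/2  <
a = 0, b = 1 ↦ 0  <
a = 1/2, b = 0 ↦ 1/2  <
a = 1/2, b = 1/2 ↦ 1/2  <
a = 1/2, b = 1 ↦ 1/2  <
a = 1, b = 0 ↦ 1  ≥
a = 1, b = 1/2 ↦ 1/2  <
a = 1, b = 1 ↦ 1  ≥
So 2 of the 9 assignments meet the threshold.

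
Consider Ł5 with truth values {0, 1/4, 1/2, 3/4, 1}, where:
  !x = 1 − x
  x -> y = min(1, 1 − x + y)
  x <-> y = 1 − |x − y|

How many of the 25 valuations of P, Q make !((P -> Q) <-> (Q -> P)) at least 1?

value 1: 2 assignments (counts)
value 3/4: 4 assignments
value 1/2: 6 assignments
value 1/4: 8 assignments
value 0: 5 assignments
So 2 of the 25 assignments meet the threshold.

2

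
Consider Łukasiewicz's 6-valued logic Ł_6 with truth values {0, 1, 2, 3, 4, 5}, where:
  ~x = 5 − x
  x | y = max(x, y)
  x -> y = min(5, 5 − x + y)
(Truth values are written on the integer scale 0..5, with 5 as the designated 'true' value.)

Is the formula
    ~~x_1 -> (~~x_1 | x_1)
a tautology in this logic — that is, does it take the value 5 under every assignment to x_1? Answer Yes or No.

Yes

x_1 = 0 ↦ 5
x_1 = 1 ↦ 5
x_1 = 2 ↦ 5
x_1 = 3 ↦ 5
x_1 = 4 ↦ 5
x_1 = 5 ↦ 5
Every assignment gives a value ≥ 5.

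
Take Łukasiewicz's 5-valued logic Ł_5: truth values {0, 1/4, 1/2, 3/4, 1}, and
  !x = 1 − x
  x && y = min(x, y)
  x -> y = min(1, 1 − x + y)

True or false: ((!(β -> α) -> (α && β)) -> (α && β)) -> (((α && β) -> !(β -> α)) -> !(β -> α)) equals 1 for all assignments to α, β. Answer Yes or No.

At α = 3/4, β = 3/4, for instance:
β -> α = 3/4 -> 3/4 = 1
!(β -> α) = !1 = 0
α && β = 3/4 && 3/4 = 3/4
!(β -> α) -> (α && β) = 0 -> 3/4 = 1
(!(β -> α) -> (α && β)) -> (α && β) = 1 -> 3/4 = 3/4
(α && β) -> !(β -> α) = 3/4 -> 0 = 1/4
((α && β) -> !(β -> α)) -> !(β -> α) = 1/4 -> 0 = 3/4
((!(β -> α) -> (α && β)) -> (α && β)) -> (((α && β) -> !(β -> α)) -> !(β -> α)) = 3/4 -> 3/4 = 1
and checking the remaining 24 assignments likewise gives ≥ 1 in every case.

Yes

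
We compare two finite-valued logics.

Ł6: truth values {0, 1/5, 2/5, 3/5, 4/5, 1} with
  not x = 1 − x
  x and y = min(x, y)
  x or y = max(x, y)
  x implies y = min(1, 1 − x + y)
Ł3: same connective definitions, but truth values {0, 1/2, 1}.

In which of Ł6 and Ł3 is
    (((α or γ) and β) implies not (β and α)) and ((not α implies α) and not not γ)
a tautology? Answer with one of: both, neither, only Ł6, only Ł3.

neither

In Ł6: at α = 0, β = 0, γ = 0 the value is 0 — not a tautology.
In Ł3: at α = 0, β = 0, γ = 0 the value is 0 — not a tautology.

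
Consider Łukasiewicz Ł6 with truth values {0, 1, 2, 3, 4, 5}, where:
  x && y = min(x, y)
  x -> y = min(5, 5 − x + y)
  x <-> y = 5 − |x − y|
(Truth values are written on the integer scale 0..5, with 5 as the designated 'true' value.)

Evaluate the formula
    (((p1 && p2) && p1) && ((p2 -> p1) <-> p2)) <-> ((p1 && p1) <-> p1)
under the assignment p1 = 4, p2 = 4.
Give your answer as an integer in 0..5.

4

p1 && p2 = 4 && 4 = 4
(p1 && p2) && p1 = 4 && 4 = 4
p2 -> p1 = 4 -> 4 = 5
(p2 -> p1) <-> p2 = 5 <-> 4 = 4
((p1 && p2) && p1) && ((p2 -> p1) <-> p2) = 4 && 4 = 4
p1 && p1 = 4 && 4 = 4
(p1 && p1) <-> p1 = 4 <-> 4 = 5
(((p1 && p2) && p1) && ((p2 -> p1) <-> p2)) <-> ((p1 && p1) <-> p1) = 4 <-> 5 = 4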